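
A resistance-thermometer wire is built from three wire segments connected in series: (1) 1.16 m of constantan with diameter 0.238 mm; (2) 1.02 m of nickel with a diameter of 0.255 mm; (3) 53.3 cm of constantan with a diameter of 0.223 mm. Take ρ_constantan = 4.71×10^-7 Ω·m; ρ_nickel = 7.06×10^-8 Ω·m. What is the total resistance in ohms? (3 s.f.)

20.1 Ω

Seg 1: A = π(d/2)² = π(1.1900e-04 m)² = 4.449e-08 m²
R_1 = (4.71×10^-7)(1.16)/(4.449e-08) = 12.28 Ω
Seg 2: A = π(d/2)² = π(1.2750e-04 m)² = 5.107e-08 m²
R_2 = (7.06×10^-8)(1.02)/(5.107e-08) = 1.41 Ω
Seg 3: A = π(d/2)² = π(1.1150e-04 m)² = 3.906e-08 m²
R_3 = (4.71×10^-7)(0.533)/(3.906e-08) = 6.428 Ω
R_total = R_1 + R_2 + R_3 = 20.1 Ω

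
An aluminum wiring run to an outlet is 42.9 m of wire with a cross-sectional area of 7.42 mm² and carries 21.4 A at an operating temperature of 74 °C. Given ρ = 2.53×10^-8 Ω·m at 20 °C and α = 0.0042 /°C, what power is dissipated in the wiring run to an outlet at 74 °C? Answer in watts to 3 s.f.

A = 7.42 mm² = 7.420e-06 m²
R₍20₎ = ρL/A = (2.53×10^-8)(42.9)/(7.420e-06) = 0.1463 Ω
R₍74₎ = R₍20₎(1 + αΔT) = 0.1463 × (1 + 0.0042×54) = 0.1795 Ω
P = I²R = (21.4)² × 0.1795 = 82.2 W

82.2 W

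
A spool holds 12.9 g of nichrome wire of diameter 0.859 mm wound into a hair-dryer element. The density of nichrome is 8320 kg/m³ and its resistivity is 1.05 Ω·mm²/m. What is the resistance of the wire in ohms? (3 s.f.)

4.85 Ω

ρ = 1.05 Ω·mm²/m = 1.05×10^-6 Ω·m
A = π(d/2)² = π(4.2950e-04 m)² = 5.7953e-07 m²
L = m/(density·A) = 0.0129/(8320×5.7953e-07) = 2.675 m
R = ρL/A = (1.05×10^-6)(2.675)/(5.7953e-07) = 4.85 Ω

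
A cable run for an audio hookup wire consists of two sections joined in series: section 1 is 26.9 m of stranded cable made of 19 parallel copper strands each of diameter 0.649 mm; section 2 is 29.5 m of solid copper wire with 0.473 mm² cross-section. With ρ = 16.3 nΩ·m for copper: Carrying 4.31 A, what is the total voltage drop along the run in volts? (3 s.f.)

ρ = 16.3 nΩ·m = 1.63×10^-8 Ω·m
Section 1: A_strand = π(3.2450e-04)² = 3.308e-07 m²; R₁ = ρL/(N·A_s) = (1.63×10^-8)(26.9)/(19×3.308e-07) = 0.06976 Ω
Section 2: A = 0.473 mm² = 4.730e-07 m²
R₂ = (1.63×10^-8)(29.5)/(4.730e-07) = 1.017 Ω
R = R₁ + R₂ = 1.086 Ω
V = IR = 4.31 × 1.086 = 4.68 V

4.68 V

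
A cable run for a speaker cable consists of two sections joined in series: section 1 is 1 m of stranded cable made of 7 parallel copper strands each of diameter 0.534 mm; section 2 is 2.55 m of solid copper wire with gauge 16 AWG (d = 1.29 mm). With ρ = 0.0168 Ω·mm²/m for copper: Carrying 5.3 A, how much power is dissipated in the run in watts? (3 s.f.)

ρ = 0.0168 Ω·mm²/m = 1.68×10^-8 Ω·m
Section 1: A_strand = π(2.6700e-04)² = 2.240e-07 m²; R₁ = ρL/(N·A_s) = (1.68×10^-8)(1)/(7×2.240e-07) = 0.01072 Ω
Section 2: A = π(1.29/2 mm)² = π(6.4500e-04 m)² = 1.307e-06 m²
R₂ = (1.68×10^-8)(2.55)/(1.307e-06) = 0.03278 Ω
R = R₁ + R₂ = 0.04349 Ω
P = I²R = (5.3)² × 0.04349 = 1.22 W

1.22 W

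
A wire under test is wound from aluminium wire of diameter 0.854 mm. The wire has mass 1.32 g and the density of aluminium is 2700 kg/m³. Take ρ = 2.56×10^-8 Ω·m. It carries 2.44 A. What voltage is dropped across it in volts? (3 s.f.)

0.0931 V

A = π(d/2)² = π(4.2700e-04 m)² = 5.7280e-07 m²
L = m/(density·A) = 0.00132/(2700×5.7280e-07) = 0.8535 m
R = ρL/A = (2.56×10^-8)(0.8535)/(5.7280e-07) = 0.03815 Ω
V = IR = 2.44 × 0.03815 = 0.0931 V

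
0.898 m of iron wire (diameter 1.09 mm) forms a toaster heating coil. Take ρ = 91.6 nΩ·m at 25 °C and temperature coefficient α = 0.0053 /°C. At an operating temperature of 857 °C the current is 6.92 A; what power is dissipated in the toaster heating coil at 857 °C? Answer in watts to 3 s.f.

ρ = 91.6 nΩ·m = 9.16×10^-8 Ω·m
A = π(d/2)² = π(5.4500e-04 m)² = 9.331e-07 m²
R₍25₎ = ρL/A = (9.16×10^-8)(0.898)/(9.331e-07) = 0.08815 Ω
R₍857₎ = R₍25₎(1 + αΔT) = 0.08815 × (1 + 0.0053×832) = 0.4769 Ω
P = I²R = (6.92)² × 0.4769 = 22.8 W

22.8 W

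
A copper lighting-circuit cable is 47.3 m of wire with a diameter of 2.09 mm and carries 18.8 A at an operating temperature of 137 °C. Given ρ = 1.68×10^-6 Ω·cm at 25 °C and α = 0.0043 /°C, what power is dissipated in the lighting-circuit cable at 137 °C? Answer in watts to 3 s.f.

ρ = 1.68×10^-6 Ω·cm = 1.68×10^-8 Ω·m
A = π(d/2)² = π(1.0450e-03 m)² = 3.431e-06 m²
R₍25₎ = ρL/A = (1.68×10^-8)(47.3)/(3.431e-06) = 0.2316 Ω
R₍137₎ = R₍25₎(1 + αΔT) = 0.2316 × (1 + 0.0043×112) = 0.3432 Ω
P = I²R = (18.8)² × 0.3432 = 121 W

121 W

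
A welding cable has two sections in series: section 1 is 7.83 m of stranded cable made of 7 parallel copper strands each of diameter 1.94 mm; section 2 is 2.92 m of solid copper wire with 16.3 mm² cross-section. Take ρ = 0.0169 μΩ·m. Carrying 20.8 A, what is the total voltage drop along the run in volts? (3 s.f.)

0.196 V

ρ = 0.0169 μΩ·m = 1.69×10^-8 Ω·m
Section 1: A_strand = π(9.7000e-04)² = 2.956e-06 m²; R₁ = ρL/(N·A_s) = (1.69×10^-8)(7.83)/(7×2.956e-06) = 0.006395 Ω
Section 2: A = 16.3 mm² = 1.630e-05 m²
R₂ = (1.69×10^-8)(2.92)/(1.630e-05) = 0.003027 Ω
R = R₁ + R₂ = 0.009423 Ω
V = IR = 20.8 × 0.009423 = 0.196 V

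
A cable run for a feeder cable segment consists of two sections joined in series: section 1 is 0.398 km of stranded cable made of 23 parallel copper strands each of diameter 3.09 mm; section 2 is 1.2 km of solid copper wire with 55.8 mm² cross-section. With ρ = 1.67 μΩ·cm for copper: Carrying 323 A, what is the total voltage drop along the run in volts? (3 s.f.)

128 V

ρ = 1.67 μΩ·cm = 1.67×10^-8 Ω·m
Section 1: A_strand = π(1.5450e-03)² = 7.499e-06 m²; R₁ = ρL/(N·A_s) = (1.67×10^-8)(398)/(23×7.499e-06) = 0.03854 Ω
Section 2: A = 55.8 mm² = 5.580e-05 m²
R₂ = (1.67×10^-8)(1200)/(5.580e-05) = 0.3591 Ω
R = R₁ + R₂ = 0.3977 Ω
V = IR = 323 × 0.3977 = 128 V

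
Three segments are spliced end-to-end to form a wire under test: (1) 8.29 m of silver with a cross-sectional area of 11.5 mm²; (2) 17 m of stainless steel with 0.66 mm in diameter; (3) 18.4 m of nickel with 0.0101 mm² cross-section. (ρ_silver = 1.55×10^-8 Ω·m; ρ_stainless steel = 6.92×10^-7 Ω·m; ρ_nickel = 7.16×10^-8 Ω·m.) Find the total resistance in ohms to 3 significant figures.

Seg 1: A = 11.5 mm² = 1.150e-05 m²
R_1 = (1.55×10^-8)(8.29)/(1.150e-05) = 0.01117 Ω
Seg 2: A = π(d/2)² = π(3.3000e-04 m)² = 3.421e-07 m²
R_2 = (6.92×10^-7)(17)/(3.421e-07) = 34.39 Ω
Seg 3: A = 0.0101 mm² = 1.010e-08 m²
R_3 = (7.16×10^-8)(18.4)/(1.010e-08) = 130.4 Ω
R_total = R_1 + R_2 + R_3 = 165 Ω

165 Ω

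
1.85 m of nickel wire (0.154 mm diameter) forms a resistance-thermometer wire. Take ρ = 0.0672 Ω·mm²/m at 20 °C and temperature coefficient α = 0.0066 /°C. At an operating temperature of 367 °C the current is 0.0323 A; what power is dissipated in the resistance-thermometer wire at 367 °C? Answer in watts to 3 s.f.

ρ = 0.0672 Ω·mm²/m = 6.72×10^-8 Ω·m
A = π(d/2)² = π(7.7000e-05 m)² = 1.863e-08 m²
R₍20₎ = ρL/A = (6.72×10^-8)(1.85)/(1.863e-08) = 6.674 Ω
R₍367₎ = R₍20₎(1 + αΔT) = 6.674 × (1 + 0.0066×347) = 21.96 Ω
P = I²R = (0.0323)² × 21.96 = 0.0229 W

0.0229 W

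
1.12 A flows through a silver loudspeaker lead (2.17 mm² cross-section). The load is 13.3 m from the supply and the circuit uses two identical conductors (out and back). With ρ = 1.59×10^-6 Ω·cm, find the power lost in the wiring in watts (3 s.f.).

0.244 W

ρ = 1.59×10^-6 Ω·cm = 1.59×10^-8 Ω·m
A = 2.17 mm² = 2.170e-06 m²
Total conductor length (both ways) L = 2 × 13.3 = 26.6 m
R = ρL/A = (1.59×10^-8)(26.6)/(2.170e-06) = 0.1949 Ω
P = I²R = (1.12)² × 0.1949 = 0.244 W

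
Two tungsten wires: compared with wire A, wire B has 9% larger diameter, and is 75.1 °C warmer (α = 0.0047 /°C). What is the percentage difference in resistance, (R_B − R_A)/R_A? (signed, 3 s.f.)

13.9%

R ∝ ρL/d² with ρ ∝ (1+αΔT), so R_B/R_A = (1 + 9/100)⁻² × (1 + 0.0047×75.1)
= 0.8417 × 1.353 = 1.139
(R_B − R_A)/R_A = 1.139 − 1 = 13.9%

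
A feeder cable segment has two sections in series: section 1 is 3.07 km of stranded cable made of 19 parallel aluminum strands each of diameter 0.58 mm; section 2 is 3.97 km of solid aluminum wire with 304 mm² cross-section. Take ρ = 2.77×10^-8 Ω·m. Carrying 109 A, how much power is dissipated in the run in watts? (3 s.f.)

2.06×10^5 W

Section 1: A_strand = π(2.9000e-04)² = 2.642e-07 m²; R₁ = ρL/(N·A_s) = (2.77×10^-8)(3070)/(19×2.642e-07) = 16.94 Ω
Section 2: A = 304 mm² = 3.040e-04 m²
R₂ = (2.77×10^-8)(3970)/(3.040e-04) = 0.3617 Ω
R = R₁ + R₂ = 17.3 Ω
P = I²R = (109)² × 17.3 = 2.06×10^5 W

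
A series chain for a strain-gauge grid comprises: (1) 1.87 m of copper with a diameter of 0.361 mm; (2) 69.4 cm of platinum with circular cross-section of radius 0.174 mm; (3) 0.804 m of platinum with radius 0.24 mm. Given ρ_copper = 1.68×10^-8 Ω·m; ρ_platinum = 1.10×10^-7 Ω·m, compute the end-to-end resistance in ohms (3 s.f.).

1.60 Ω

Seg 1: A = π(d/2)² = π(1.8050e-04 m)² = 1.024e-07 m²
R_1 = (1.68×10^-8)(1.87)/(1.024e-07) = 0.3069 Ω
Seg 2: A = πr² = π(1.7400e-04 m)² = 9.511e-08 m²
R_2 = (1.10×10^-7)(0.694)/(9.511e-08) = 0.8026 Ω
Seg 3: A = πr² = π(2.4000e-04 m)² = 1.810e-07 m²
R_3 = (1.10×10^-7)(0.804)/(1.810e-07) = 0.4887 Ω
R_total = R_1 + R_2 + R_3 = 1.60 Ω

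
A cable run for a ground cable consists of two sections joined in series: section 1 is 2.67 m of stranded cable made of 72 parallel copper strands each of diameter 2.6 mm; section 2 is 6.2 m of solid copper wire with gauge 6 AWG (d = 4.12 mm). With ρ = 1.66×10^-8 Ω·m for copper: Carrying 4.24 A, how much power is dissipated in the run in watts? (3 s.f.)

Section 1: A_strand = π(1.3000e-03)² = 5.309e-06 m²; R₁ = ρL/(N·A_s) = (1.66×10^-8)(2.67)/(72×5.309e-06) = 1.159×10^-4 Ω
Section 2: A = π(4.12/2 mm)² = π(2.0600e-03 m)² = 1.333e-05 m²
R₂ = (1.66×10^-8)(6.2)/(1.333e-05) = 0.00772 Ω
R = R₁ + R₂ = 0.007836 Ω
P = I²R = (4.24)² × 0.007836 = 0.141 W

0.141 W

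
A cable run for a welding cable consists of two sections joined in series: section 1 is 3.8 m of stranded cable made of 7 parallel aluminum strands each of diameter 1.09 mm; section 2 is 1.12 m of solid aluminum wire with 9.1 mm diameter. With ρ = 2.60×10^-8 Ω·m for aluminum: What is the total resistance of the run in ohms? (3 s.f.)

0.0156 Ω

Section 1: A_strand = π(5.4500e-04)² = 9.331e-07 m²; R₁ = ρL/(N·A_s) = (2.60×10^-8)(3.8)/(7×9.331e-07) = 0.01513 Ω
Section 2: A = π(d/2)² = π(4.5500e-03 m)² = 6.504e-05 m²
R₂ = (2.60×10^-8)(1.12)/(6.504e-05) = 4.477×10^-4 Ω
R = R₁ + R₂ = 0.0156 Ω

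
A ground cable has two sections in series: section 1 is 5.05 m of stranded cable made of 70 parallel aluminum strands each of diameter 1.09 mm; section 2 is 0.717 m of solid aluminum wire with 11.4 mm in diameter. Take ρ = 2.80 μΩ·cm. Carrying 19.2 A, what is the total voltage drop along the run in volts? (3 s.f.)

ρ = 2.80 μΩ·cm = 2.80×10^-8 Ω·m
Section 1: A_strand = π(5.4500e-04)² = 9.331e-07 m²; R₁ = ρL/(N·A_s) = (2.80×10^-8)(5.05)/(70×9.331e-07) = 0.002165 Ω
Section 2: A = π(d/2)² = π(5.7000e-03 m)² = 1.021e-04 m²
R₂ = (2.80×10^-8)(0.717)/(1.021e-04) = 1.967×10^-4 Ω
R = R₁ + R₂ = 0.002361 Ω
V = IR = 19.2 × 0.002361 = 0.0453 V

0.0453 V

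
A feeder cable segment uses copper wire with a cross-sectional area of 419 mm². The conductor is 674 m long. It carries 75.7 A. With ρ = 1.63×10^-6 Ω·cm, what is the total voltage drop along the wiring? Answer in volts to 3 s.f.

1.98 V

ρ = 1.63×10^-6 Ω·cm = 1.63×10^-8 Ω·m
A = 419 mm² = 4.190e-04 m²
R = ρL/A = (1.63×10^-8)(674)/(4.190e-04) = 0.02622 Ω
V = IR = 75.7 × 0.02622 = 1.98 V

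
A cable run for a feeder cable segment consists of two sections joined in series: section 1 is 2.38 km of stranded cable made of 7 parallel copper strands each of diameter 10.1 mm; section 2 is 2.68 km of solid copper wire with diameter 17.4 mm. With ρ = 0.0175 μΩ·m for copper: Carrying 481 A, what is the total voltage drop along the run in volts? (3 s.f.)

131 V

ρ = 0.0175 μΩ·m = 1.75×10^-8 Ω·m
Section 1: A_strand = π(5.0500e-03)² = 8.012e-05 m²; R₁ = ρL/(N·A_s) = (1.75×10^-8)(2380)/(7×8.012e-05) = 0.07427 Ω
Section 2: A = π(d/2)² = π(8.7000e-03 m)² = 2.378e-04 m²
R₂ = (1.75×10^-8)(2680)/(2.378e-04) = 0.1972 Ω
R = R₁ + R₂ = 0.2715 Ω
V = IR = 481 × 0.2715 = 131 V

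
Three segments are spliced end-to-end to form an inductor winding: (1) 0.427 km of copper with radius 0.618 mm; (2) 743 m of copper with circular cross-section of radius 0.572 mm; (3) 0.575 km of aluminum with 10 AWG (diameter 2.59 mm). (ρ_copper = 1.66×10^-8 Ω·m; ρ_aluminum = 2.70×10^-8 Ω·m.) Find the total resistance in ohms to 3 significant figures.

Seg 1: A = πr² = π(6.1800e-04 m)² = 1.200e-06 m²
R_1 = (1.66×10^-8)(427)/(1.200e-06) = 5.908 Ω
Seg 2: A = πr² = π(5.7200e-04 m)² = 1.028e-06 m²
R_2 = (1.66×10^-8)(743)/(1.028e-06) = 12 Ω
Seg 3: A = π(2.59/2 mm)² = π(1.2950e-03 m)² = 5.269e-06 m²
R_3 = (2.70×10^-8)(575)/(5.269e-06) = 2.947 Ω
R_total = R_1 + R_2 + R_3 = 20.9 Ω

20.9 Ω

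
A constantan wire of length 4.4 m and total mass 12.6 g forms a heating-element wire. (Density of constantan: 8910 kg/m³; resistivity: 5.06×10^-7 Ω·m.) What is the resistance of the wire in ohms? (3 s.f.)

6.93 Ω

A = m/(density·L) = 0.0126/(8910×4.4) = 3.2140e-07 m²
R = ρL/A = (5.06×10^-7)(4.4)/(3.2140e-07) = 6.93 Ω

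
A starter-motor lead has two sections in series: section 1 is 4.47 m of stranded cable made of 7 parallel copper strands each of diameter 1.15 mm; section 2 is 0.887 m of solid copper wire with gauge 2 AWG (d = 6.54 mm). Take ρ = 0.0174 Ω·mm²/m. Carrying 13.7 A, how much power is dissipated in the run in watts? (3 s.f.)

2.09 W

ρ = 0.0174 Ω·mm²/m = 1.74×10^-8 Ω·m
Section 1: A_strand = π(5.7500e-04)² = 1.039e-06 m²; R₁ = ρL/(N·A_s) = (1.74×10^-8)(4.47)/(7×1.039e-06) = 0.0107 Ω
Section 2: A = π(6.54/2 mm)² = π(3.2700e-03 m)² = 3.359e-05 m²
R₂ = (1.74×10^-8)(0.887)/(3.359e-05) = 4.594×10^-4 Ω
R = R₁ + R₂ = 0.01116 Ω
P = I²R = (13.7)² × 0.01116 = 2.09 W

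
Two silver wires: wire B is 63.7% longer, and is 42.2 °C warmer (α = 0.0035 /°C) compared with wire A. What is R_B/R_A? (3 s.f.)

1.88

R ∝ ρL/d² with ρ ∝ (1+αΔT), so R_B/R_A = (1 + 63.7/100) × (1 + 0.0035×42.2)
= 1.637 × 1.148 = 1.88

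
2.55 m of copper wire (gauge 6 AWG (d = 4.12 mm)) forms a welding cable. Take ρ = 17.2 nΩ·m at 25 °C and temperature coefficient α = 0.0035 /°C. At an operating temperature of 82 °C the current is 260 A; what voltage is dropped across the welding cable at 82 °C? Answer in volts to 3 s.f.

1.03 V

ρ = 17.2 nΩ·m = 1.72×10^-8 Ω·m
A = π(4.12/2 mm)² = π(2.0600e-03 m)² = 1.333e-05 m²
R₍25₎ = ρL/A = (1.72×10^-8)(2.55)/(1.333e-05) = 0.00329 Ω
R₍82₎ = R₍25₎(1 + αΔT) = 0.00329 × (1 + 0.0035×57) = 0.003946 Ω
V = IR = 260 × 0.003946 = 1.03 V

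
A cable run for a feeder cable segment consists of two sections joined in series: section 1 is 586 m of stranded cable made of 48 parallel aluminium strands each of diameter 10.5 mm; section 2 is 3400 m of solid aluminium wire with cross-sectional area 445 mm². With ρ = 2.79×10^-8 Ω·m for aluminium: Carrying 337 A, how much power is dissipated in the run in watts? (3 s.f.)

24700 W

Section 1: A_strand = π(5.2500e-03)² = 8.659e-05 m²; R₁ = ρL/(N·A_s) = (2.79×10^-8)(586)/(48×8.659e-05) = 0.003934 Ω
Section 2: A = 445 mm² = 4.450e-04 m²
R₂ = (2.79×10^-8)(3400)/(4.450e-04) = 0.2132 Ω
R = R₁ + R₂ = 0.2171 Ω
P = I²R = (337)² × 0.2171 = 24700 W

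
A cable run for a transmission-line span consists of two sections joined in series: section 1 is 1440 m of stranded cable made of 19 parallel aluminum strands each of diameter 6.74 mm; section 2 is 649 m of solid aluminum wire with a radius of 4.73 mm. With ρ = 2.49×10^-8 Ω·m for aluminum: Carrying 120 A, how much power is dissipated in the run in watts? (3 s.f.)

4070 W

Section 1: A_strand = π(3.3700e-03)² = 3.568e-05 m²; R₁ = ρL/(N·A_s) = (2.49×10^-8)(1440)/(19×3.568e-05) = 0.05289 Ω
Section 2: A = πr² = π(4.7300e-03 m)² = 7.029e-05 m²
R₂ = (2.49×10^-8)(649)/(7.029e-05) = 0.2299 Ω
R = R₁ + R₂ = 0.2828 Ω
P = I²R = (120)² × 0.2828 = 4070 W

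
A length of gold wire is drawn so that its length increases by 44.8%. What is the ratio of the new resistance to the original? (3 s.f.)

2.10

k = 1 + 44.8/100 = 1.448; volume constant ⇒ A' = A/k, so R' = k²R.
Factor = 2.10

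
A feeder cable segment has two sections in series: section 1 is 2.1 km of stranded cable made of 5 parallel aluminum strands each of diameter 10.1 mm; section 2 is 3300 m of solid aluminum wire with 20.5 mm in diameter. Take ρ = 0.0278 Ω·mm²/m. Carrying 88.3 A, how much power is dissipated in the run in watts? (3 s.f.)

3300 W

ρ = 0.0278 Ω·mm²/m = 2.78×10^-8 Ω·m
Section 1: A_strand = π(5.0500e-03)² = 8.012e-05 m²; R₁ = ρL/(N·A_s) = (2.78×10^-8)(2100)/(5×8.012e-05) = 0.1457 Ω
Section 2: A = π(d/2)² = π(1.0250e-02 m)² = 3.301e-04 m²
R₂ = (2.78×10^-8)(3300)/(3.301e-04) = 0.2779 Ω
R = R₁ + R₂ = 0.4237 Ω
P = I²R = (88.3)² × 0.4237 = 3300 W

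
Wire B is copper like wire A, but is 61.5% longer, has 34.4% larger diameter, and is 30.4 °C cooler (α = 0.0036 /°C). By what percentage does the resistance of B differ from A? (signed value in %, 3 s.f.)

-20.4%

R ∝ ρL/d² with ρ ∝ (1+αΔT), so R_B/R_A = (1 + 61.5/100) × (1 + 34.4/100)⁻² × (1 − 0.0036×30.4)
= 1.615 × 0.5536 × 0.8906 = 0.7962
(R_B − R_A)/R_A = 0.7962 − 1 = -20.4%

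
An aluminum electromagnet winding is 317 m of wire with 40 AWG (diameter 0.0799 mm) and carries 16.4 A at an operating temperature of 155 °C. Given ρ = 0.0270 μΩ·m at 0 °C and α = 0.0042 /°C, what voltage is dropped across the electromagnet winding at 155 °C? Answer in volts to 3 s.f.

ρ = 0.0270 μΩ·m = 2.70×10^-8 Ω·m
A = π(0.0799/2 mm)² = π(3.9950e-05 m)² = 5.014e-09 m²
R₍0₎ = ρL/A = (2.70×10^-8)(317)/(5.014e-09) = 1707 Ω
R₍155₎ = R₍0₎(1 + αΔT) = 1707 × (1 + 0.0042×155) = 2818 Ω
V = IR = 16.4 × 2818 = 46200 V

46200 V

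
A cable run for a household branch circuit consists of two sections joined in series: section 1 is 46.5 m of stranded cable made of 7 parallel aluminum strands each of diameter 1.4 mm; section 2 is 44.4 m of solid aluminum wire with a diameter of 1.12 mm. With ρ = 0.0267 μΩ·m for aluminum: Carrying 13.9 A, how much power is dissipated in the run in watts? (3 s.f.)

255 W

ρ = 0.0267 μΩ·m = 2.67×10^-8 Ω·m
Section 1: A_strand = π(7.0000e-04)² = 1.539e-06 m²; R₁ = ρL/(N·A_s) = (2.67×10^-8)(46.5)/(7×1.539e-06) = 0.1152 Ω
Section 2: A = π(d/2)² = π(5.6000e-04 m)² = 9.852e-07 m²
R₂ = (2.67×10^-8)(44.4)/(9.852e-07) = 1.203 Ω
R = R₁ + R₂ = 1.319 Ω
P = I²R = (13.9)² × 1.319 = 255 W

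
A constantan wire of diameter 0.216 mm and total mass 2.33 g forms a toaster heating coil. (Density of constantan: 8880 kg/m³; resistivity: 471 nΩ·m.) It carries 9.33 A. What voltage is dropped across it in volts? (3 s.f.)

859 V

ρ = 471 nΩ·m = 4.71×10^-7 Ω·m
A = π(d/2)² = π(1.0800e-04 m)² = 3.6644e-08 m²
L = m/(density·A) = 0.00233/(8880×3.6644e-08) = 7.161 m
R = ρL/A = (4.71×10^-7)(7.161)/(3.6644e-08) = 92.04 Ω
V = IR = 9.33 × 92.04 = 859 V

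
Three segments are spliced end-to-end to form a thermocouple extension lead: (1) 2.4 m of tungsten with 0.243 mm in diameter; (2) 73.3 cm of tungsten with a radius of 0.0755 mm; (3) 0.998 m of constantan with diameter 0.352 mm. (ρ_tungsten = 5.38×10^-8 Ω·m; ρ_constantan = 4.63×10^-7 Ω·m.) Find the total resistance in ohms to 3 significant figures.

Seg 1: A = π(d/2)² = π(1.2150e-04 m)² = 4.638e-08 m²
R_1 = (5.38×10^-8)(2.4)/(4.638e-08) = 2.784 Ω
Seg 2: A = πr² = π(7.5500e-05 m)² = 1.791e-08 m²
R_2 = (5.38×10^-8)(0.733)/(1.791e-08) = 2.202 Ω
Seg 3: A = π(d/2)² = π(1.7600e-04 m)² = 9.731e-08 m²
R_3 = (4.63×10^-7)(0.998)/(9.731e-08) = 4.748 Ω
R_total = R_1 + R_2 + R_3 = 9.73 Ω

9.73 Ω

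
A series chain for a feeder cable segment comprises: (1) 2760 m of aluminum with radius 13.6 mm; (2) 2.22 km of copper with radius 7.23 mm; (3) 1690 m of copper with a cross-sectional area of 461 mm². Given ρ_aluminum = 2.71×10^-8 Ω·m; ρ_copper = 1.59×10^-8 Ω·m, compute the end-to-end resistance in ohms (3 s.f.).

0.402 Ω

Seg 1: A = πr² = π(1.3600e-02 m)² = 5.811e-04 m²
R_1 = (2.71×10^-8)(2760)/(5.811e-04) = 0.1287 Ω
Seg 2: A = πr² = π(7.2300e-03 m)² = 1.642e-04 m²
R_2 = (1.59×10^-8)(2220)/(1.642e-04) = 0.2149 Ω
Seg 3: A = 461 mm² = 4.610e-04 m²
R_3 = (1.59×10^-8)(1690)/(4.610e-04) = 0.05829 Ω
R_total = R_1 + R_2 + R_3 = 0.402 Ω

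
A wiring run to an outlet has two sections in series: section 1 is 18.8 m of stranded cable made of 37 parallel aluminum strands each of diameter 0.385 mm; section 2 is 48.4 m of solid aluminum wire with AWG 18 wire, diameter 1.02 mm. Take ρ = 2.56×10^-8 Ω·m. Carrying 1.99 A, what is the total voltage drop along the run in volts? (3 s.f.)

3.24 V

Section 1: A_strand = π(1.9250e-04)² = 1.164e-07 m²; R₁ = ρL/(N·A_s) = (2.56×10^-8)(18.8)/(37×1.164e-07) = 0.1117 Ω
Section 2: A = π(1.02/2 mm)² = π(5.1000e-04 m)² = 8.171e-07 m²
R₂ = (2.56×10^-8)(48.4)/(8.171e-07) = 1.516 Ω
R = R₁ + R₂ = 1.628 Ω
V = IR = 1.99 × 1.628 = 3.24 V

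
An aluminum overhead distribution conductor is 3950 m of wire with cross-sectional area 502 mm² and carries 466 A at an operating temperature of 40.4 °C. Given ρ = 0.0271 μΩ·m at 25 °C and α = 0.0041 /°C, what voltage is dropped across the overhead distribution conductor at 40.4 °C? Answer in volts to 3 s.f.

ρ = 0.0271 μΩ·m = 2.71×10^-8 Ω·m
A = 502 mm² = 5.020e-04 m²
R₍25₎ = ρL/A = (2.71×10^-8)(3950)/(5.020e-04) = 0.2132 Ω
R₍40.4₎ = R₍25₎(1 + αΔT) = 0.2132 × (1 + 0.0041×15.4) = 0.2267 Ω
V = IR = 466 × 0.2267 = 106 V

106 V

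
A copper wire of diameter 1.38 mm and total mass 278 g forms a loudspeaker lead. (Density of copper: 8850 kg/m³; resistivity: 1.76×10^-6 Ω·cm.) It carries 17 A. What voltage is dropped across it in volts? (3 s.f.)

4.20 V

ρ = 1.76×10^-6 Ω·cm = 1.76×10^-8 Ω·m
A = π(d/2)² = π(6.9000e-04 m)² = 1.4957e-06 m²
L = m/(density·A) = 0.278/(8850×1.4957e-06) = 21 m
R = ρL/A = (1.76×10^-8)(21)/(1.4957e-06) = 0.2471 Ω
V = IR = 17 × 0.2471 = 4.20 V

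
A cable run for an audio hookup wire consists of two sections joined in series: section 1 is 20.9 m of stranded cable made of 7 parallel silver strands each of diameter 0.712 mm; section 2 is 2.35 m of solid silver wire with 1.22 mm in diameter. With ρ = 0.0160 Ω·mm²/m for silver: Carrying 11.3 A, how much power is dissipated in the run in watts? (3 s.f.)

19.4 W

ρ = 0.0160 Ω·mm²/m = 1.60×10^-8 Ω·m
Section 1: A_strand = π(3.5600e-04)² = 3.982e-07 m²; R₁ = ρL/(N·A_s) = (1.60×10^-8)(20.9)/(7×3.982e-07) = 0.12 Ω
Section 2: A = π(d/2)² = π(6.1000e-04 m)² = 1.169e-06 m²
R₂ = (1.60×10^-8)(2.35)/(1.169e-06) = 0.03216 Ω
R = R₁ + R₂ = 0.1521 Ω
P = I²R = (11.3)² × 0.1521 = 19.4 W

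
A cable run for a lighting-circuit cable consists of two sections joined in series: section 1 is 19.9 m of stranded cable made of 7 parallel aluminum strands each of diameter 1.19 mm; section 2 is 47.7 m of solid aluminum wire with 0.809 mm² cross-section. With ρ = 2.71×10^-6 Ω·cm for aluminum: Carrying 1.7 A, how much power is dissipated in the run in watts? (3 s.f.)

4.82 W

ρ = 2.71×10^-6 Ω·cm = 2.71×10^-8 Ω·m
Section 1: A_strand = π(5.9500e-04)² = 1.112e-06 m²; R₁ = ρL/(N·A_s) = (2.71×10^-8)(19.9)/(7×1.112e-06) = 0.06927 Ω
Section 2: A = 0.809 mm² = 8.090e-07 m²
R₂ = (2.71×10^-8)(47.7)/(8.090e-07) = 1.598 Ω
R = R₁ + R₂ = 1.667 Ω
P = I²R = (1.7)² × 1.667 = 4.82 W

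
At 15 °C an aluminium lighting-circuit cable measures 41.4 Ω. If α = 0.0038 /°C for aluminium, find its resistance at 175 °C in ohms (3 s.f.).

66.6 Ω

ΔT = 175 − 15 = 160 °C
R = R₀(1 + αΔT) = 41.4 × (1 + 0.0038×160) = 41.4 × 1.608 = 66.6 Ω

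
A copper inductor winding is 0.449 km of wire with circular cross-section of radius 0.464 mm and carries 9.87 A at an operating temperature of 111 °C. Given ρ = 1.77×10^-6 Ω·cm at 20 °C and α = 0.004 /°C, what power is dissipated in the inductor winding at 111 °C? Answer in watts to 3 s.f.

ρ = 1.77×10^-6 Ω·cm = 1.77×10^-8 Ω·m
A = πr² = π(4.6400e-04 m)² = 6.764e-07 m²
R₍20₎ = ρL/A = (1.77×10^-8)(449)/(6.764e-07) = 11.75 Ω
R₍111₎ = R₍20₎(1 + αΔT) = 11.75 × (1 + 0.004×91) = 16.03 Ω
P = I²R = (9.87)² × 16.03 = 1560 W

1560 W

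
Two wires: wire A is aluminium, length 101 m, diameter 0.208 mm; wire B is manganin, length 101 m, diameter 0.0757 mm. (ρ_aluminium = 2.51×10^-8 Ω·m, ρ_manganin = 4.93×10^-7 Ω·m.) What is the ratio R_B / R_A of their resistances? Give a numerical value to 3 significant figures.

148

R ∝ ρL/d², so R_B/R_A = (ρ_B/ρ_A) × (d_A/d_B)²
= (4.93×10^-7/2.51×10^-8) × (0.208/0.0757)² = 148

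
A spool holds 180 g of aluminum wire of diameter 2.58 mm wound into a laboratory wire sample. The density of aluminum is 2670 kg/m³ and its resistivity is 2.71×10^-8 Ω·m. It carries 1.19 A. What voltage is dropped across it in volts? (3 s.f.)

0.0795 V

A = π(d/2)² = π(1.2900e-03 m)² = 5.2279e-06 m²
L = m/(density·A) = 0.18/(2670×5.2279e-06) = 12.9 m
R = ρL/A = (2.71×10^-8)(12.9)/(5.2279e-06) = 0.06685 Ω
V = IR = 1.19 × 0.06685 = 0.0795 V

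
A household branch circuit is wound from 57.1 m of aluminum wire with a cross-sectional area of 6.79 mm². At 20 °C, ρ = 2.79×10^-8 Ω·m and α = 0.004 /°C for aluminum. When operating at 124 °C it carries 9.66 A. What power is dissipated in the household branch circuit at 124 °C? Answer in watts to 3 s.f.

31.0 W

A = 6.79 mm² = 6.790e-06 m²
R₍20₎ = ρL/A = (2.79×10^-8)(57.1)/(6.790e-06) = 0.2346 Ω
R₍124₎ = R₍20₎(1 + αΔT) = 0.2346 × (1 + 0.004×104) = 0.3322 Ω
P = I²R = (9.66)² × 0.3322 = 31.0 W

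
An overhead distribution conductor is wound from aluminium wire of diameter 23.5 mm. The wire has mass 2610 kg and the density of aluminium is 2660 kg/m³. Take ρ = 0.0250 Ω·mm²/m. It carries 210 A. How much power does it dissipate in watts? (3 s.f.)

5750 W

ρ = 0.0250 Ω·mm²/m = 2.50×10^-8 Ω·m
A = π(d/2)² = π(1.1750e-02 m)² = 4.3374e-04 m²
L = m/(density·A) = 2610/(2660×4.3374e-04) = 2262 m
R = ρL/A = (2.50×10^-8)(2262)/(4.3374e-04) = 0.1304 Ω
P = I²R = (210)² × 0.1304 = 5750 W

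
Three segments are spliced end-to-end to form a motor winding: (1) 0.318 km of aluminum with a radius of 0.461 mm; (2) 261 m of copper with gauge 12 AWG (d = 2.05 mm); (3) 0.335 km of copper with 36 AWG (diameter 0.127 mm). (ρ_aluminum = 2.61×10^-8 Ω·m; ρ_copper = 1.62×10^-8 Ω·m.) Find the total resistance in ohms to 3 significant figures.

Seg 1: A = πr² = π(4.6100e-04 m)² = 6.677e-07 m²
R_1 = (2.61×10^-8)(318)/(6.677e-07) = 12.43 Ω
Seg 2: A = π(2.05/2 mm)² = π(1.0250e-03 m)² = 3.301e-06 m²
R_2 = (1.62×10^-8)(261)/(3.301e-06) = 1.281 Ω
Seg 3: A = π(0.127/2 mm)² = π(6.3500e-05 m)² = 1.267e-08 m²
R_3 = (1.62×10^-8)(335)/(1.267e-08) = 428.4 Ω
R_total = R_1 + R_2 + R_3 = 442 Ω

442 Ω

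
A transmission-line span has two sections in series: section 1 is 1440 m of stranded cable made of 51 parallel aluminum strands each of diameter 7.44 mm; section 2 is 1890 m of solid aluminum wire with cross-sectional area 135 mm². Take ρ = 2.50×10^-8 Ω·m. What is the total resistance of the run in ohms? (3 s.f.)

0.366 Ω

Section 1: A_strand = π(3.7200e-03)² = 4.347e-05 m²; R₁ = ρL/(N·A_s) = (2.50×10^-8)(1440)/(51×4.347e-05) = 0.01624 Ω
Section 2: A = 135 mm² = 1.350e-04 m²
R₂ = (2.50×10^-8)(1890)/(1.350e-04) = 0.35 Ω
R = R₁ + R₂ = 0.366 Ω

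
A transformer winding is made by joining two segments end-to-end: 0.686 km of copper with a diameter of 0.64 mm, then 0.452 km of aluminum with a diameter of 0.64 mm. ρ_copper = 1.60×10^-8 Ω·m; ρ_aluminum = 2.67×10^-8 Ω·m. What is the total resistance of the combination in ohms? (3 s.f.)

71.6 Ω

Segment 1: A = π(d/2)² = π(3.2000e-04 m)² = 3.217e-07 m²
R₁ = ρL/A = (1.60×10^-8)(686)/(3.217e-07) = 34.12 Ω
R₂ = (2.67×10^-8)(452)/(3.217e-07) = 37.51 Ω
R = R₁ + R₂ = 71.6 Ω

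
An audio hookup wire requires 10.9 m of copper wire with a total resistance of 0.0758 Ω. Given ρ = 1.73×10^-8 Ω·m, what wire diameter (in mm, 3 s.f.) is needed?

A = ρL/R = (1.73×10^-8)(10.9)/(0.0758) = 2.488e-06 m²
d = 2√(A/π) = 1.780e-03 m = 1.78 mm

1.78 mm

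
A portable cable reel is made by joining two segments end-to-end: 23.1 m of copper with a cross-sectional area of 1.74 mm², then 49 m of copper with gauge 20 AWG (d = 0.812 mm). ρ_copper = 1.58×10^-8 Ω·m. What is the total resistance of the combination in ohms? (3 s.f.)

Segment 1: A = 1.74 mm² = 1.740e-06 m²
R₁ = ρL/A = (1.58×10^-8)(23.1)/(1.740e-06) = 0.2098 Ω
Segment 2: A = π(0.812/2 mm)² = π(4.0600e-04 m)² = 5.178e-07 m²
R₂ = (1.58×10^-8)(49)/(5.178e-07) = 1.495 Ω
R = R₁ + R₂ = 1.70 Ω

1.70 Ω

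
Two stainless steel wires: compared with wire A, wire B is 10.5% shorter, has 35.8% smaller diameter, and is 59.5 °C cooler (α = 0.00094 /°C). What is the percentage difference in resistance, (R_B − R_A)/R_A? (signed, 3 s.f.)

R ∝ ρL/d² with ρ ∝ (1+αΔT), so R_B/R_A = (1 − 10.5/100) × (1 − 35.8/100)⁻² × (1 − 0.00094×59.5)
= 0.895 × 2.426 × 0.9441 = 2.05
(R_B − R_A)/R_A = 2.05 − 1 = 105%

105%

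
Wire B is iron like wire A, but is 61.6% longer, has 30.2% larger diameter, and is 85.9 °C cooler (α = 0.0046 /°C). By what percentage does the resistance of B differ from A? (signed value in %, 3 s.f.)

-42.3%

R ∝ ρL/d² with ρ ∝ (1+αΔT), so R_B/R_A = (1 + 61.6/100) × (1 + 30.2/100)⁻² × (1 − 0.0046×85.9)
= 1.616 × 0.5899 × 0.6049 = 0.5766
(R_B − R_A)/R_A = 0.5766 − 1 = -42.3%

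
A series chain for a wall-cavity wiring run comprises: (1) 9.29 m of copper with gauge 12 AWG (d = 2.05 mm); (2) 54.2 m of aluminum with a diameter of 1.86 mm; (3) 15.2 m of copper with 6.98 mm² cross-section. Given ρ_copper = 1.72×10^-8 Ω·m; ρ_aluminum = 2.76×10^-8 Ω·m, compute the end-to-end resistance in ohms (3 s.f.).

0.636 Ω

Seg 1: A = π(2.05/2 mm)² = π(1.0250e-03 m)² = 3.301e-06 m²
R_1 = (1.72×10^-8)(9.29)/(3.301e-06) = 0.04841 Ω
Seg 2: A = π(d/2)² = π(9.3000e-04 m)² = 2.717e-06 m²
R_2 = (2.76×10^-8)(54.2)/(2.717e-06) = 0.5505 Ω
Seg 3: A = 6.98 mm² = 6.980e-06 m²
R_3 = (1.72×10^-8)(15.2)/(6.980e-06) = 0.03746 Ω
R_total = R_1 + R_2 + R_3 = 0.636 Ω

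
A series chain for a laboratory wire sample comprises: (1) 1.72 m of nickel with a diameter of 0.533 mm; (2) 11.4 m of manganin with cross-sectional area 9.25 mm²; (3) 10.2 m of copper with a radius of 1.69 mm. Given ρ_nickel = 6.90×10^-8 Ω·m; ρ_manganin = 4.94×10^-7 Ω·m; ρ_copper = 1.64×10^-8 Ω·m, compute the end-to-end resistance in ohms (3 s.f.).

1.16 Ω

Seg 1: A = π(d/2)² = π(2.6650e-04 m)² = 2.231e-07 m²
R_1 = (6.90×10^-8)(1.72)/(2.231e-07) = 0.5319 Ω
Seg 2: A = 9.25 mm² = 9.250e-06 m²
R_2 = (4.94×10^-7)(11.4)/(9.250e-06) = 0.6088 Ω
Seg 3: A = πr² = π(1.6900e-03 m)² = 8.973e-06 m²
R_3 = (1.64×10^-8)(10.2)/(8.973e-06) = 0.01864 Ω
R_total = R_1 + R_2 + R_3 = 1.16 Ω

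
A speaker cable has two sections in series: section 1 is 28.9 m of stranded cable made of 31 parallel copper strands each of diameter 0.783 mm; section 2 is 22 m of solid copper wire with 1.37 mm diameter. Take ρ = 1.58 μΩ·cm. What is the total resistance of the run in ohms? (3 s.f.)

0.266 Ω

ρ = 1.58 μΩ·cm = 1.58×10^-8 Ω·m
Section 1: A_strand = π(3.9150e-04)² = 4.815e-07 m²; R₁ = ρL/(N·A_s) = (1.58×10^-8)(28.9)/(31×4.815e-07) = 0.03059 Ω
Section 2: A = π(d/2)² = π(6.8500e-04 m)² = 1.474e-06 m²
R₂ = (1.58×10^-8)(22)/(1.474e-06) = 0.2358 Ω
R = R₁ + R₂ = 0.266 Ω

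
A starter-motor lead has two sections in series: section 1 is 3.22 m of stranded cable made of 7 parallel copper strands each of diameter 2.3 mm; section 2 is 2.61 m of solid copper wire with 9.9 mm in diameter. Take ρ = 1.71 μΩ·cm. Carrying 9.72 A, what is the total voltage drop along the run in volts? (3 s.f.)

ρ = 1.71 μΩ·cm = 1.71×10^-8 Ω·m
Section 1: A_strand = π(1.1500e-03)² = 4.155e-06 m²; R₁ = ρL/(N·A_s) = (1.71×10^-8)(3.22)/(7×4.155e-06) = 0.001893 Ω
Section 2: A = π(d/2)² = π(4.9500e-03 m)² = 7.698e-05 m²
R₂ = (1.71×10^-8)(2.61)/(7.698e-05) = 5.798×10^-4 Ω
R = R₁ + R₂ = 0.002473 Ω
V = IR = 9.72 × 0.002473 = 0.0240 V

0.0240 V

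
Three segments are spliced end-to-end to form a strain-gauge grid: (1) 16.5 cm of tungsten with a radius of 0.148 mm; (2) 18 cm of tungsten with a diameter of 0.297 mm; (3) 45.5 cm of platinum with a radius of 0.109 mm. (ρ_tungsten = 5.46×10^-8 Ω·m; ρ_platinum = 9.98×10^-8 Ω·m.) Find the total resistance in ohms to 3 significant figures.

Seg 1: A = πr² = π(1.4800e-04 m)² = 6.881e-08 m²
R_1 = (5.46×10^-8)(0.165)/(6.881e-08) = 0.1309 Ω
Seg 2: A = π(d/2)² = π(1.4850e-04 m)² = 6.928e-08 m²
R_2 = (5.46×10^-8)(0.18)/(6.928e-08) = 0.1419 Ω
Seg 3: A = πr² = π(1.0900e-04 m)² = 3.733e-08 m²
R_3 = (9.98×10^-8)(0.455)/(3.733e-08) = 1.217 Ω
R_total = R_1 + R_2 + R_3 = 1.49 Ω

1.49 Ω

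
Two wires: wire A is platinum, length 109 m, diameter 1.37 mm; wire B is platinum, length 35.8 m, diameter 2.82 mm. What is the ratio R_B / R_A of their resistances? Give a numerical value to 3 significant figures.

R ∝ ρL/d², so R_B/R_A = (L_B/L_A) × (d_A/d_B)²
= (35.8/109) × (1.37/2.82)² = 0.0775

0.0775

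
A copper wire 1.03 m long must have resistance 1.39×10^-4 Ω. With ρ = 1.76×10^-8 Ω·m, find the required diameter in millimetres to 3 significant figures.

A = ρL/R = (1.76×10^-8)(1.03)/(1.39×10^-4) = 1.304e-04 m²
d = 2√(A/π) = 1.289e-02 m = 12.9 mm

12.9 mm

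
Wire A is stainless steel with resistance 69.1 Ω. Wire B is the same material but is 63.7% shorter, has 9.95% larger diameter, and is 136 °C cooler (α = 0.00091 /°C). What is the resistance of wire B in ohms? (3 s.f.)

R ∝ ρL/d² with ρ ∝ (1+αΔT), so R_B/R_A = (1 − 63.7/100) × (1 + 9.95/100)⁻² × (1 − 0.00091×136)
= 0.363 × 0.8272 × 0.8762 = 0.2631
R_B = 0.2631 × 69.1 = 18.2 Ω

18.2 Ω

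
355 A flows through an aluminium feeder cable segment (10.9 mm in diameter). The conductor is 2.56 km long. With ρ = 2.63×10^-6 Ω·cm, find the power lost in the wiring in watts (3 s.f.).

90900 W

ρ = 2.63×10^-6 Ω·cm = 2.63×10^-8 Ω·m
A = π(d/2)² = π(5.4500e-03 m)² = 9.331e-05 m²
R = ρL/A = (2.63×10^-8)(2560)/(9.331e-05) = 0.7215 Ω
P = I²R = (355)² × 0.7215 = 90900 W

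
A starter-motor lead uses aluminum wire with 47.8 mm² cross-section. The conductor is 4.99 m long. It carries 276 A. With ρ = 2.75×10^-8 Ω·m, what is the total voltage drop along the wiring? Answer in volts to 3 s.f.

0.792 V

A = 47.8 mm² = 4.780e-05 m²
R = ρL/A = (2.75×10^-8)(4.99)/(4.780e-05) = 0.002871 Ω
V = IR = 276 × 0.002871 = 0.792 V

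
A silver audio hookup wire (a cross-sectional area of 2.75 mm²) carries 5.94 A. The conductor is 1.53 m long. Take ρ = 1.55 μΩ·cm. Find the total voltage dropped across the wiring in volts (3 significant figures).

0.0512 V

ρ = 1.55 μΩ·cm = 1.55×10^-8 Ω·m
A = 2.75 mm² = 2.750e-06 m²
R = ρL/A = (1.55×10^-8)(1.53)/(2.750e-06) = 0.008624 Ω
V = IR = 5.94 × 0.008624 = 0.0512 V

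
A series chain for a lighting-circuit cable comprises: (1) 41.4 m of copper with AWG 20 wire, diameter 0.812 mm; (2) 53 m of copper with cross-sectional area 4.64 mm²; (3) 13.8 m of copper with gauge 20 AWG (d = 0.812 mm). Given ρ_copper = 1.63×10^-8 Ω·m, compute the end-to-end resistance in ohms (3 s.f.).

Seg 1: A = π(0.812/2 mm)² = π(4.0600e-04 m)² = 5.178e-07 m²
R_1 = (1.63×10^-8)(41.4)/(5.178e-07) = 1.303 Ω
Seg 2: A = 4.64 mm² = 4.640e-06 m²
R_2 = (1.63×10^-8)(53)/(4.640e-06) = 0.1862 Ω
Seg 3: A = π(0.812/2 mm)² = π(4.0600e-04 m)² = 5.178e-07 m²
R_3 = (1.63×10^-8)(13.8)/(5.178e-07) = 0.4344 Ω
R_total = R_1 + R_2 + R_3 = 1.92 Ω

1.92 Ω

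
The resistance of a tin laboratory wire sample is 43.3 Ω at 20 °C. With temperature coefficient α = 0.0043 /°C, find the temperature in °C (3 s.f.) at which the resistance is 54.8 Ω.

R = R₀(1 + α(T − T₀)) ⇒ T = T₀ + (R/R₀ − 1)/α
T = 20 + (54.8/43.3 − 1)/0.0043 = 20 + (0.2656)/0.0043 = 81.8 °C

81.8 °C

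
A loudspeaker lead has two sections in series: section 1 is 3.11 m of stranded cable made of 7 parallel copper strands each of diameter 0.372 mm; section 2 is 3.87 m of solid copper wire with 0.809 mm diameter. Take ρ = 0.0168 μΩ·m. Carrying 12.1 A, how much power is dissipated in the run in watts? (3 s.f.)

ρ = 0.0168 μΩ·m = 1.68×10^-8 Ω·m
Section 1: A_strand = π(1.8600e-04)² = 1.087e-07 m²; R₁ = ρL/(N·A_s) = (1.68×10^-8)(3.11)/(7×1.087e-07) = 0.06867 Ω
Section 2: A = π(d/2)² = π(4.0450e-04 m)² = 5.140e-07 m²
R₂ = (1.68×10^-8)(3.87)/(5.140e-07) = 0.1265 Ω
R = R₁ + R₂ = 0.1952 Ω
P = I²R = (12.1)² × 0.1952 = 28.6 W

28.6 W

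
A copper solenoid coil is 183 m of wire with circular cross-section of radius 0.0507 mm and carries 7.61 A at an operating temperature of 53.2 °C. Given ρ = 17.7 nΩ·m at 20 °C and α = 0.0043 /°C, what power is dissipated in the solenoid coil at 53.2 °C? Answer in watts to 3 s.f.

ρ = 17.7 nΩ·m = 1.77×10^-8 Ω·m
A = πr² = π(5.0700e-05 m)² = 8.075e-09 m²
R₍20₎ = ρL/A = (1.77×10^-8)(183)/(8.075e-09) = 401.1 Ω
R₍53.2₎ = R₍20₎(1 + αΔT) = 401.1 × (1 + 0.0043×33.2) = 458.4 Ω
P = I²R = (7.61)² × 458.4 = 26500 W

26500 W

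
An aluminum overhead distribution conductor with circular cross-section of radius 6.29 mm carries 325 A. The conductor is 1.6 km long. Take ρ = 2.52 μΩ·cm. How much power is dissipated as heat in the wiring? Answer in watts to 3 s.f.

ρ = 2.52 μΩ·cm = 2.52×10^-8 Ω·m
A = πr² = π(6.2900e-03 m)² = 1.243e-04 m²
R = ρL/A = (2.52×10^-8)(1600)/(1.243e-04) = 0.3244 Ω
P = I²R = (325)² × 0.3244 = 34300 W

34300 W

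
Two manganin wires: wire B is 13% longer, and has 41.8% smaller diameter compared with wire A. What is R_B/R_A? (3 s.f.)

3.34

R ∝ L/d², so R_B/R_A = (1 + 13/100) × (1 − 41.8/100)⁻²
= 1.13 × 2.952 = 3.34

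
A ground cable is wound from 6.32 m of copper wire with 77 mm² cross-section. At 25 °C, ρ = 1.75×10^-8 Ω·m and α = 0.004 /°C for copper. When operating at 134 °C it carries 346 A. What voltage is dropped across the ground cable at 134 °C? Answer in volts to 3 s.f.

A = 77 mm² = 7.700e-05 m²
R₍25₎ = ρL/A = (1.75×10^-8)(6.32)/(7.700e-05) = 0.001436 Ω
R₍134₎ = R₍25₎(1 + αΔT) = 0.001436 × (1 + 0.004×109) = 0.002063 Ω
V = IR = 346 × 0.002063 = 0.714 V

0.714 V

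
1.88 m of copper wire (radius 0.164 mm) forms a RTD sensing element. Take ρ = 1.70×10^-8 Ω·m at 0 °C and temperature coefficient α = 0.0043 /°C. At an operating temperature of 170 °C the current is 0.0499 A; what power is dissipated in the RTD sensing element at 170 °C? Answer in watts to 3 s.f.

A = πr² = π(1.6400e-04 m)² = 8.450e-08 m²
R₍0₎ = ρL/A = (1.70×10^-8)(1.88)/(8.450e-08) = 0.3782 Ω
R₍170₎ = R₍0₎(1 + αΔT) = 0.3782 × (1 + 0.0043×170) = 0.6547 Ω
P = I²R = (0.0499)² × 0.6547 = 0.00163 W

0.00163 W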